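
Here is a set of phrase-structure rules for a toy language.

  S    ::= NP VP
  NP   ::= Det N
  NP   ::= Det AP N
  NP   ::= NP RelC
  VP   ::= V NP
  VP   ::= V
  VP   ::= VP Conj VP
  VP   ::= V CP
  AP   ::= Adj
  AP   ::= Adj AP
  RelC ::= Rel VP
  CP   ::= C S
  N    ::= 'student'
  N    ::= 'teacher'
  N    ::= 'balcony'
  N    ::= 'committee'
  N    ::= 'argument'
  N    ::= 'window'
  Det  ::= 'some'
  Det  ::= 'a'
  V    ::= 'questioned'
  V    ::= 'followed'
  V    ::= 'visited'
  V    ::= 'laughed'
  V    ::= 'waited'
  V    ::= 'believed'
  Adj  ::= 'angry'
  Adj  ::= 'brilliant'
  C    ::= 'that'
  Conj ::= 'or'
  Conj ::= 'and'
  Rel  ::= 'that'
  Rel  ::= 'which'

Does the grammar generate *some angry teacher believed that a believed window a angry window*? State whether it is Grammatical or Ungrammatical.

A Det word can never sit immediately before a V word in any string this grammar generates, so the substring 'a believed' rules out a derivation.

Ungrammatical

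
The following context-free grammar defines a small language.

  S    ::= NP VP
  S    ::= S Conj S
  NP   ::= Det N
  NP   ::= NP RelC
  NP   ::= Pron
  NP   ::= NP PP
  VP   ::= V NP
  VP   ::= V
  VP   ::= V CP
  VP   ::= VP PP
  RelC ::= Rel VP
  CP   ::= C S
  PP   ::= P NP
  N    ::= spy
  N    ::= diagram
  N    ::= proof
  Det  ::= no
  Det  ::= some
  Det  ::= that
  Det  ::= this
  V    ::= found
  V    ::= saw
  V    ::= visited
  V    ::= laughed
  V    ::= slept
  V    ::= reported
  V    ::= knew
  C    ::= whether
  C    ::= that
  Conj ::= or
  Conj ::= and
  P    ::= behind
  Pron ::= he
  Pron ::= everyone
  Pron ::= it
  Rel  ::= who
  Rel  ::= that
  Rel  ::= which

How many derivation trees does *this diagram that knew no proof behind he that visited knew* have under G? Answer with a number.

Two of the 7 distinct bracketings:
[S [NP [NP [Det this] [N diagram]] [RelC [Rel that] [VP [V knew] [NP [NP [NP [Det no] [N proof]] [PP [P behind] [NP [Pron he]]]] [RelC [Rel that] [VP [V visited]]]]]]] [VP [V knew]]]
[S [NP [NP [Det this] [N diagram]] [RelC [Rel that] [VP [V knew] [NP [NP [Det no] [N proof]] [PP [P behind] [NP [NP [Pron he]] [RelC [Rel that] [VP [V visited]]]]]]]]] [VP [V knew]]]
The trees differ in how a recursive rule is bracketed over the same span.

7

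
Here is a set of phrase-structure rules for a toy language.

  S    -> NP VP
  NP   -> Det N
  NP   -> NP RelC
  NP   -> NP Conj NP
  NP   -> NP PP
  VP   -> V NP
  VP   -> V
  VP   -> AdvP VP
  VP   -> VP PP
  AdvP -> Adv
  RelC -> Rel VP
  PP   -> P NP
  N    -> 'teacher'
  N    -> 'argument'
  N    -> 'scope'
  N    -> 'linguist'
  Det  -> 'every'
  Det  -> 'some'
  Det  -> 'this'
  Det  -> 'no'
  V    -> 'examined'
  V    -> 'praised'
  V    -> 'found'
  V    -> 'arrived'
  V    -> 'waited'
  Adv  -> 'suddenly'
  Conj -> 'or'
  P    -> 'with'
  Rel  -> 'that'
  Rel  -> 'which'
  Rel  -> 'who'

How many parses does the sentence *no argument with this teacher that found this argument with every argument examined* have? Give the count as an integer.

7

Two of the 7 distinct bracketings:
[S [NP [NP [NP [Det no] [N argument]] [PP [P with] [NP [Det this] [N teacher]]]] [RelC [Rel that] [VP [V found] [NP [NP [Det this] [N argument]] [PP [P with] [NP [Det every] [N argument]]]]]]] [VP [V examined]]]
[S [NP [NP [NP [Det no] [N argument]] [PP [P with] [NP [Det this] [N teacher]]]] [RelC [Rel that] [VP [VP [V found] [NP [Det this] [N argument]]] [PP [P with] [NP [Det every] [N argument]]]]]] [VP [V examined]]]
The difference turns on whether VP → VP PP is used at the relevant span, versus an alternative expansion of VP.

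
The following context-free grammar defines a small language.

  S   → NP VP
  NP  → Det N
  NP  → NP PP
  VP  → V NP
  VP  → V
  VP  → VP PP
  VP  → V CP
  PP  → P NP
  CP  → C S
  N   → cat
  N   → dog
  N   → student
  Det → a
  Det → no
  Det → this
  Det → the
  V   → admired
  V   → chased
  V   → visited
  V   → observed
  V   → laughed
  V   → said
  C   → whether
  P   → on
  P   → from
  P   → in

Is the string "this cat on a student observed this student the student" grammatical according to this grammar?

Ungrammatical

An N word can never sit immediately before a Det word in any string this grammar generates, so the substring 'student the' rules out a derivation.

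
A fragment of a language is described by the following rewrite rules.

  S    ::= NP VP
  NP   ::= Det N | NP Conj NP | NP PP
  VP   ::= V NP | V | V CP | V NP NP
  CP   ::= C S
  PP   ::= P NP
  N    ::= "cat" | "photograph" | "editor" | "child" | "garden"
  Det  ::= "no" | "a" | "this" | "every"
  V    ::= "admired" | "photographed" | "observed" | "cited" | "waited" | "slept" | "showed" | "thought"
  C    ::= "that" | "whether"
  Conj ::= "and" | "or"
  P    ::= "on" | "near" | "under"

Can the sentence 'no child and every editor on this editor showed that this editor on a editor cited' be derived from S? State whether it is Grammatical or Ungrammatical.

S
  NP
    NP
      Det: no
      N: child
    Conj: and
    NP
      NP
        Det: every
        N: editor
      PP
        P: on
        NP
          Det: this
          N: editor
  VP
    V: showed
    CP
      C: that
      S
        NP
          NP
            Det: this
            N: editor
          PP
            P: on
            NP
              Det: a
              N: editor
        VP
          V: cited
The bracketing above is licensed at every node by one of the given productions, with S at the root.

Grammatical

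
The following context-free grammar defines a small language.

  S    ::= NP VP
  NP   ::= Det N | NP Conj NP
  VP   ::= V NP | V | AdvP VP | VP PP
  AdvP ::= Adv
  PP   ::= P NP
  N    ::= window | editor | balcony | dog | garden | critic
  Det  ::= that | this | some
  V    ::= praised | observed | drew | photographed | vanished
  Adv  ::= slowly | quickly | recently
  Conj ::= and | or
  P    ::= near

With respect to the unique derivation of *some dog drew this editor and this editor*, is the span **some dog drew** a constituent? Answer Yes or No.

[S [NP [Det some] [N dog]] [VP [V drew] [NP [NP [Det this] [N editor]] [Conj and] [NP [Det this] [N editor]]]]]
The smallest constituent containing 'some dog drew' is the S spanning 'some dog drew this editor and this editor'; no single node in the tree dominates exactly the given words.

No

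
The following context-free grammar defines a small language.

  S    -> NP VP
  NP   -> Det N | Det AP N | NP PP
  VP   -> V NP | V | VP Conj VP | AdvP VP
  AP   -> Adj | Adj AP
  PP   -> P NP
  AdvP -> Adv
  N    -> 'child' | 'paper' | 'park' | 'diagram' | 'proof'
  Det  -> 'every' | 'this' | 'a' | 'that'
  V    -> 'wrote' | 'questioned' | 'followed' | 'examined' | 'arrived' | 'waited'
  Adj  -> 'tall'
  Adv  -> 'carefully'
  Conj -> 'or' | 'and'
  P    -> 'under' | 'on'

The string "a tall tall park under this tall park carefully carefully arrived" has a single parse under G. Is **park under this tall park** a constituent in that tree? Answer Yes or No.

No

[S [NP [NP [Det a] [AP [Adj tall] [AP [Adj tall]]] [N park]] [PP [P under] [NP [Det this] [AP [Adj tall]] [N park]]]] [VP [AdvP [Adv carefully]] [VP [AdvP [Adv carefully]] [VP [V arrived]]]]]
The smallest constituent containing 'park under this tall park' is the NP spanning 'a tall tall park under this tall park'; no single node in the tree dominates exactly the given words.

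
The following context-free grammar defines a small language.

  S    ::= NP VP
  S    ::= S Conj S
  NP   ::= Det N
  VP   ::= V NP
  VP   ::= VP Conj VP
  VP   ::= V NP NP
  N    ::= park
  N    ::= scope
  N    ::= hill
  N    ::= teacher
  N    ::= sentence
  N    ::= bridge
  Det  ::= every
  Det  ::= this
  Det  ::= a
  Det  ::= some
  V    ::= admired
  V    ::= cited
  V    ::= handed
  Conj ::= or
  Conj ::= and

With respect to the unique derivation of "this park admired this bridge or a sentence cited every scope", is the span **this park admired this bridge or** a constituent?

[S [S [NP [Det this] [N park]] [VP [V admired] [NP [Det this] [N bridge]]]] [Conj or] [S [NP [Det a] [N sentence]] [VP [V cited] [NP [Det every] [N scope]]]]]
The smallest constituent containing 'this park admired this bridge or' is the S spanning 'this park admired this bridge or a sentence cited every scope'; no single node in the tree dominates exactly the given words.

No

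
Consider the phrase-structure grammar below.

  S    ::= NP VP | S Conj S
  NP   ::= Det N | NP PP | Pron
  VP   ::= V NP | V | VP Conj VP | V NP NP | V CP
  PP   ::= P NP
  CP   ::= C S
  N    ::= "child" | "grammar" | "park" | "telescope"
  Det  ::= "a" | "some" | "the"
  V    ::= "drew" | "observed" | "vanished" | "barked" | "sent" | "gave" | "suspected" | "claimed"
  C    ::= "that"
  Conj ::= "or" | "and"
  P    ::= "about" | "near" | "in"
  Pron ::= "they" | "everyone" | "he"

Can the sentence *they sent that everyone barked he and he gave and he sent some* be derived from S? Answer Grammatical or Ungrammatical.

Ungrammatical

For S → NP VP, the only prefix that parses as NP is 'they', but the remainder 'sent that everyone barked he and he gave and he sent some' is not a VP under these rules. The alternative S rule S → S Conj S likewise has no satisfying split.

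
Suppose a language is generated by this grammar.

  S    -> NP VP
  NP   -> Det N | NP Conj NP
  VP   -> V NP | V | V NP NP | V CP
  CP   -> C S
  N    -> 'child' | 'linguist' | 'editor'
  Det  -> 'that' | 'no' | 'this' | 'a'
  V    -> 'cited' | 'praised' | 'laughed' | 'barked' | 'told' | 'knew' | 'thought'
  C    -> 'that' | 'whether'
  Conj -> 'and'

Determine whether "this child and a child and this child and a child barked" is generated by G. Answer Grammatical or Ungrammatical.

S
  NP
    NP
      Det: this
      N: child
    Conj: and
    NP
      NP
        Det: a
        N: child
      Conj: and
      NP
        NP
          Det: this
          N: child
        Conj: and
        NP
          Det: a
          N: child
  VP
    V: barked
Every word is introduced by a lexical rule and the phrasal rules combine the resulting categories into a single S.

Grammatical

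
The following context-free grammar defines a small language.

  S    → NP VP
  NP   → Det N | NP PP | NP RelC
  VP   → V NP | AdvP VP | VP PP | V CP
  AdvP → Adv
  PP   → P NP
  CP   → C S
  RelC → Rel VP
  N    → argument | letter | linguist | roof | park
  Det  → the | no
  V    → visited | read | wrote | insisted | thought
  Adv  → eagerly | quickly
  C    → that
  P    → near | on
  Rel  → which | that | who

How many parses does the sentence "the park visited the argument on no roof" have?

The two bracketings:
[S [NP [Det the] [N park]] [VP [V visited] [NP [NP [Det the] [N argument]] [PP [P on] [NP [Det no] [N roof]]]]]]
[S [NP [Det the] [N park]] [VP [VP [V visited] [NP [Det the] [N argument]]] [PP [P on] [NP [Det no] [N roof]]]]]
The difference turns on whether NP → NP PP is used at the relevant span, versus an alternative expansion of NP.

2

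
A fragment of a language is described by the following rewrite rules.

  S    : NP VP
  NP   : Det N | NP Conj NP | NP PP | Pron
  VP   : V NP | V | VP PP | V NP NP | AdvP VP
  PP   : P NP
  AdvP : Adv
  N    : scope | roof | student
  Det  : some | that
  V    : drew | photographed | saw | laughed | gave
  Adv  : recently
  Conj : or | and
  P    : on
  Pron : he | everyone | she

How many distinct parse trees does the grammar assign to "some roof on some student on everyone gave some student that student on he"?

4

Two of the 4 distinct bracketings:
[S [NP [NP [Det some] [N roof]] [PP [P on] [NP [NP [Det some] [N student]] [PP [P on] [NP [Pron everyone]]]]]] [VP [VP [V gave] [NP [Det some] [N student]] [NP [Det that] [N student]]] [PP [P on] [NP [Pron he]]]]]
[S [NP [NP [Det some] [N roof]] [PP [P on] [NP [NP [Det some] [N student]] [PP [P on] [NP [Pron everyone]]]]]] [VP [V gave] [NP [Det some] [N student]] [NP [NP [Det that] [N student]] [PP [P on] [NP [Pron he]]]]]]
The difference turns on whether VP → VP PP is used at the relevant span, versus an alternative expansion of VP.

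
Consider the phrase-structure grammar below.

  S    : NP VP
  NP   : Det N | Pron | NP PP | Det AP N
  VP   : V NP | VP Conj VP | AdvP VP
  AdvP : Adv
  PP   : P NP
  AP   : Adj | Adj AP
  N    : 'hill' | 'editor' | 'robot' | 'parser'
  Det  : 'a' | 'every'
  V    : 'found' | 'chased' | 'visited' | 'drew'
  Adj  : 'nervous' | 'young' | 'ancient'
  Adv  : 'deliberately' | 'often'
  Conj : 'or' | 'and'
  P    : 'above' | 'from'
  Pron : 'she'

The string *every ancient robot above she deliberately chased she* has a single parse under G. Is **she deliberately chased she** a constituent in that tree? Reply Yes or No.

No

[S [NP [NP [Det every] [AP [Adj ancient]] [N robot]] [PP [P above] [NP [Pron she]]]] [VP [AdvP [Adv deliberately]] [VP [V chased] [NP [Pron she]]]]]
The smallest constituent containing 'she deliberately chased she' is the S spanning 'every ancient robot above she deliberately chased she'; no single node in the tree dominates exactly the given words.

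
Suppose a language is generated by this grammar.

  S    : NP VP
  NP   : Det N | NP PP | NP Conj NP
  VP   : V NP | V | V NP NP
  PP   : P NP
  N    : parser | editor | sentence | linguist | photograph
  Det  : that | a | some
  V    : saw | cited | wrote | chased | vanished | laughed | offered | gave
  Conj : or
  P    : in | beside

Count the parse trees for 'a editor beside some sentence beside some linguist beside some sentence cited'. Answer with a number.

Two of the 5 distinct bracketings:
[S [NP [NP [Det a] [N editor]] [PP [P beside] [NP [NP [Det some] [N sentence]] [PP [P beside] [NP [NP [Det some] [N linguist]] [PP [P beside] [NP [Det some] [N sentence]]]]]]]] [VP [V cited]]]
[S [NP [NP [Det a] [N editor]] [PP [P beside] [NP [NP [NP [Det some] [N sentence]] [PP [P beside] [NP [Det some] [N linguist]]]] [PP [P beside] [NP [Det some] [N sentence]]]]]] [VP [V cited]]]
The trees differ in how a recursive rule is bracketed over the same span.

5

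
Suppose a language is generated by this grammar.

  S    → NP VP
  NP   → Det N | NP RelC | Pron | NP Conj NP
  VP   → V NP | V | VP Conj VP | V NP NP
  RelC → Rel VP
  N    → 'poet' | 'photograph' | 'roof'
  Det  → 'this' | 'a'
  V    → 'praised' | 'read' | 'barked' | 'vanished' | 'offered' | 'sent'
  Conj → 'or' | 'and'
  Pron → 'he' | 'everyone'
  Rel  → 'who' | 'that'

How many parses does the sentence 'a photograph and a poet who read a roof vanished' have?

The two bracketings:
[S [NP [NP [NP [Det a] [N photograph]] [Conj and] [NP [Det a] [N poet]]] [RelC [Rel who] [VP [V read] [NP [Det a] [N roof]]]]] [VP [V vanished]]]
[S [NP [NP [Det a] [N photograph]] [Conj and] [NP [NP [Det a] [N poet]] [RelC [Rel who] [VP [V read] [NP [Det a] [N roof]]]]]] [VP [V vanished]]]
The trees differ in how a recursive rule is bracketed over the same span.

2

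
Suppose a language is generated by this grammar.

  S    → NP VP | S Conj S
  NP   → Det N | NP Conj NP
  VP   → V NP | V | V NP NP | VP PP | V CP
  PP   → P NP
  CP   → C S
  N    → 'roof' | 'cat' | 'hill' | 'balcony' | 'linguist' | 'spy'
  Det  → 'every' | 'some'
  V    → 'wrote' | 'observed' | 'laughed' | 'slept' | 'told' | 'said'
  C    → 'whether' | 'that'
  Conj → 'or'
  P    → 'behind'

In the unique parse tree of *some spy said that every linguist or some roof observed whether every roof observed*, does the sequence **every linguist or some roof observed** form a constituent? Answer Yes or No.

No

[S [NP [Det some] [N spy]] [VP [V said] [CP [C that] [S [NP [NP [Det every] [N linguist]] [Conj or] [NP [Det some] [N roof]]] [VP [V observed] [CP [C whether] [S [NP [Det every] [N roof]] [VP [V observed]]]]]]]]]
The smallest constituent containing 'every linguist or some roof observed' is the S spanning 'every linguist or some roof observed whether every roof observed'; no single node in the tree dominates exactly the given words.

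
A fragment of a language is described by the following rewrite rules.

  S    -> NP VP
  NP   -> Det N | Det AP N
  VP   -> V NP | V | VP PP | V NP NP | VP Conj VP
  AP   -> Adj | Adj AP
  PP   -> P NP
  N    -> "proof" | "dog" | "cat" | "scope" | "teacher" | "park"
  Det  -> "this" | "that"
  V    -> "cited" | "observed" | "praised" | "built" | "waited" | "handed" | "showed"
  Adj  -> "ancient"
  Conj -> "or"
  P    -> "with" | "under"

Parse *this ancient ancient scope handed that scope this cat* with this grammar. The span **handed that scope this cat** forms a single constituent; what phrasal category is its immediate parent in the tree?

[S [NP [Det this] [AP [Adj ancient] [AP [Adj ancient]]] [N scope]] [VP [V handed] [NP [Det that] [N scope]] [NP [Det this] [N cat]]]]
The span 'handed that scope this cat' is the VP node built by VP → V NP NP.
Its mother is the S built by S → NP VP.

S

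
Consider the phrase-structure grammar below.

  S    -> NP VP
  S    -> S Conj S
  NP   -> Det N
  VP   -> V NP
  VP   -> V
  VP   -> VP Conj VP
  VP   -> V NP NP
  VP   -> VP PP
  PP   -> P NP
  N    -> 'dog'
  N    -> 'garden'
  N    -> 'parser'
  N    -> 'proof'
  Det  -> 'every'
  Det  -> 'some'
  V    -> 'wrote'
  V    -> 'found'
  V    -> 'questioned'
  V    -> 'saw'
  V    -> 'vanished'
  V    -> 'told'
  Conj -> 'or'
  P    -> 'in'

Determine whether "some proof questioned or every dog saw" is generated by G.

[S [S [NP [Det some] [N proof]] [VP [V questioned]]] [Conj or] [S [NP [Det every] [N dog]] [VP [V saw]]]]
The bracketing above is licensed at every node by one of the given productions, with S at the root.

Grammatical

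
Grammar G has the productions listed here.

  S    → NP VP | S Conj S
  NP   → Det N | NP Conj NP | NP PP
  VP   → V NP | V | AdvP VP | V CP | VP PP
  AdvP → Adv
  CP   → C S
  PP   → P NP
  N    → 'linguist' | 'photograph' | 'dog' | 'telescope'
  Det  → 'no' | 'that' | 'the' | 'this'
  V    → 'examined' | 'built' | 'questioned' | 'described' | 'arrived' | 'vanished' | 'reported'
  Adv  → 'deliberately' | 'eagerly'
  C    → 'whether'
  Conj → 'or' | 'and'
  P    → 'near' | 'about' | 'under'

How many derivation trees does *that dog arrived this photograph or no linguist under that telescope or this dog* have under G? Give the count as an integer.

6

Two of the 6 distinct bracketings:
[S [NP [Det that] [N dog]] [VP [V arrived] [NP [NP [Det this] [N photograph]] [Conj or] [NP [NP [NP [Det no] [N linguist]] [PP [P under] [NP [Det that] [N telescope]]]] [Conj or] [NP [Det this] [N dog]]]]]]
[S [NP [Det that] [N dog]] [VP [V arrived] [NP [NP [Det this] [N photograph]] [Conj or] [NP [NP [Det no] [N linguist]] [PP [P under] [NP [NP [Det that] [N telescope]] [Conj or] [NP [Det this] [N dog]]]]]]]]
The trees differ in how a recursive rule is bracketed over the same span.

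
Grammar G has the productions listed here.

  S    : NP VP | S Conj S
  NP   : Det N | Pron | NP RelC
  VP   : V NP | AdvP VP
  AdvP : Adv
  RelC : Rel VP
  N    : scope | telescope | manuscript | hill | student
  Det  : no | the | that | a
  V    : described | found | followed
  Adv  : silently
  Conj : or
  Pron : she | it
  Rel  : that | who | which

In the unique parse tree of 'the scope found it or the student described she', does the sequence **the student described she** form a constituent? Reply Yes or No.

[S [S [NP [Det the] [N scope]] [VP [V found] [NP [Pron it]]]] [Conj or] [S [NP [Det the] [N student]] [VP [V described] [NP [Pron she]]]]]
The words 'the student described she' are exhaustively dominated by a single S node (built by S → NP VP), so they form a constituent.

Yes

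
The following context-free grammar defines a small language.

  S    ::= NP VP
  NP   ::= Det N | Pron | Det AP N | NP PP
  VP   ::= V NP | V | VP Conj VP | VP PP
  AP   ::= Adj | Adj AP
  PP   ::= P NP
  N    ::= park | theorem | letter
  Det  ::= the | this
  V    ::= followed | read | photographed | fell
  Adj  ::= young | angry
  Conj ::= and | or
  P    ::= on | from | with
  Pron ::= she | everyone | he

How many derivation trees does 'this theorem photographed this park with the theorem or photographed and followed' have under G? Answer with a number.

4

Two of the 4 distinct bracketings:
[S [NP [Det this] [N theorem]] [VP [VP [V photographed] [NP [NP [Det this] [N park]] [PP [P with] [NP [Det the] [N theorem]]]]] [Conj or] [VP [VP [V photographed]] [Conj and] [VP [V followed]]]]]
[S [NP [Det this] [N theorem]] [VP [VP [VP [V photographed] [NP [Det this] [N park]]] [PP [P with] [NP [Det the] [N theorem]]]] [Conj or] [VP [VP [V photographed]] [Conj and] [VP [V followed]]]]]
The difference turns on whether NP → NP PP is used at the relevant span, versus an alternative expansion of NP.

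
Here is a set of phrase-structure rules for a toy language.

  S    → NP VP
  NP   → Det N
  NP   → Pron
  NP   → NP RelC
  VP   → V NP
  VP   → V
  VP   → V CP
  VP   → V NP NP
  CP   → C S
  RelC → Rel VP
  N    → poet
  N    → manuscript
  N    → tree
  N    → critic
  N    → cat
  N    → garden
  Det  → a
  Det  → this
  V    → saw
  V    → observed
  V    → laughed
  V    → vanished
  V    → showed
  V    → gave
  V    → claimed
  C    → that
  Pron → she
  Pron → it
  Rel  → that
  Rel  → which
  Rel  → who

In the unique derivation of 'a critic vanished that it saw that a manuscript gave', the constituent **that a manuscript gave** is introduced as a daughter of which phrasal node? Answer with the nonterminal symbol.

[S [NP [Det a] [N critic]] [VP [V vanished] [CP [C that] [S [NP [Pron it]] [VP [V saw] [CP [C that] [S [NP [Det a] [N manuscript]] [VP [V gave]]]]]]]]]
The span 'that a manuscript gave' is the CP node built by CP → C S.
Its mother is the VP built by VP → V CP.

VP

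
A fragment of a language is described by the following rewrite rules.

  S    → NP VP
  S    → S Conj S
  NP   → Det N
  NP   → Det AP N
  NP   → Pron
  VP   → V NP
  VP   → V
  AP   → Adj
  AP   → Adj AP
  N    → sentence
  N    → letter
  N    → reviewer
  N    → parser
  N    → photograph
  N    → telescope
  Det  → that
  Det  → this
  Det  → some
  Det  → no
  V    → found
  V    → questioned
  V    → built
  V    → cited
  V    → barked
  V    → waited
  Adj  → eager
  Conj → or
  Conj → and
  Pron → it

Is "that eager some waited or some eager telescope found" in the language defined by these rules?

An Adj word can never sit immediately before a Det word in any string this grammar generates, so the substring 'eager some' rules out a derivation.

Ungrammatical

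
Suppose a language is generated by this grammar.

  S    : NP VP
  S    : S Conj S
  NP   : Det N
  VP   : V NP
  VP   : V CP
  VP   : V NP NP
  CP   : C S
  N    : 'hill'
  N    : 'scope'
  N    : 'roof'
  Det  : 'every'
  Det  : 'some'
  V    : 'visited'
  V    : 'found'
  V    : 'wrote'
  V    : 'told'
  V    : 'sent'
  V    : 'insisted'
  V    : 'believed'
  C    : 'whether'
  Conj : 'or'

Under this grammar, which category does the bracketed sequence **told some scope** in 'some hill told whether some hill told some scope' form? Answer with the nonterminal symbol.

S
  NP
    Det: some
    N: hill
  VP
    V: told
    CP
      C: whether
      S
        NP
          Det: some
          N: hill
        VP
          V: told
          NP
            Det: some
            N: scope
The span 'told some scope' is the VP node built by VP → V NP.

VP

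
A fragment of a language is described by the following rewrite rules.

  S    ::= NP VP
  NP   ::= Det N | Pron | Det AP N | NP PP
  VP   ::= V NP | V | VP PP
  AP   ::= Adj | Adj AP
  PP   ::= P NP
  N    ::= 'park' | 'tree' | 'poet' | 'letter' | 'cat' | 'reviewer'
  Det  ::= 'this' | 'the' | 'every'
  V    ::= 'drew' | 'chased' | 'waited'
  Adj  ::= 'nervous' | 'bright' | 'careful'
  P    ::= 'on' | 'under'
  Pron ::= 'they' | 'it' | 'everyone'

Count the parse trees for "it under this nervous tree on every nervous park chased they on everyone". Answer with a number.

4

Two of the 4 distinct bracketings:
[S [NP [NP [Pron it]] [PP [P under] [NP [NP [Det this] [AP [Adj nervous]] [N tree]] [PP [P on] [NP [Det every] [AP [Adj nervous]] [N park]]]]]] [VP [V chased] [NP [NP [Pron they]] [PP [P on] [NP [Pron everyone]]]]]]
[S [NP [NP [Pron it]] [PP [P under] [NP [NP [Det this] [AP [Adj nervous]] [N tree]] [PP [P on] [NP [Det every] [AP [Adj nervous]] [N park]]]]]] [VP [VP [V chased] [NP [Pron they]]] [PP [P on] [NP [Pron everyone]]]]]
The difference turns on whether VP → VP PP is used at the relevant span, versus an alternative expansion of VP.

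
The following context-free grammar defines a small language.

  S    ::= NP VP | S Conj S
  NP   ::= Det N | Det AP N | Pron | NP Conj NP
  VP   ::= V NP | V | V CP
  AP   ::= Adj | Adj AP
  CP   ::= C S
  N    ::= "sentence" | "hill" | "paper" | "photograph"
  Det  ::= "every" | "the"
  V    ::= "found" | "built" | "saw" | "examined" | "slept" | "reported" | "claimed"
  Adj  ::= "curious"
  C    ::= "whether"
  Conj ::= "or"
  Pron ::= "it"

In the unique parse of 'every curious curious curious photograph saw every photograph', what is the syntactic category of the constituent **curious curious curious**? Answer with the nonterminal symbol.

[S [NP [Det every] [AP [Adj curious] [AP [Adj curious] [AP [Adj curious]]]] [N photograph]] [VP [V saw] [NP [Det every] [N photograph]]]]
The span 'curious curious curious' is the AP node built by AP → Adj AP.

AP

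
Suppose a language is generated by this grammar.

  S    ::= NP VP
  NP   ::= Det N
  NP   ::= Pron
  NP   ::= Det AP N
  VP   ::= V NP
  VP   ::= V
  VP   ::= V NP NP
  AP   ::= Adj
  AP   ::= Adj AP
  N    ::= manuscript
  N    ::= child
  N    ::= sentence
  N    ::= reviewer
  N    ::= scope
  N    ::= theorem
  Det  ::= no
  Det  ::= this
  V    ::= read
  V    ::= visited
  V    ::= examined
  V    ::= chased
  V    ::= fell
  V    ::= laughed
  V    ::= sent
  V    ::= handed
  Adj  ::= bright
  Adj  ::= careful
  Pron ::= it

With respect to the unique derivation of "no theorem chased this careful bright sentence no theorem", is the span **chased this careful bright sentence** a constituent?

No

[S [NP [Det no] [N theorem]] [VP [V chased] [NP [Det this] [AP [Adj careful] [AP [Adj bright]]] [N sentence]] [NP [Det no] [N theorem]]]]
The smallest constituent containing 'chased this careful bright sentence' is the VP spanning 'chased this careful bright sentence no theorem'; no single node in the tree dominates exactly the given words.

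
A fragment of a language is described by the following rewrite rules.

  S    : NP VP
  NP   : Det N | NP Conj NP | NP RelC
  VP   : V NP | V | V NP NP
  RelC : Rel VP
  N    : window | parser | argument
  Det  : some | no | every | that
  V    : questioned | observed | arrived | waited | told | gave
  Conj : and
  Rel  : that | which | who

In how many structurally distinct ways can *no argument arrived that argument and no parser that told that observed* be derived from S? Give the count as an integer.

3

Two of the 3 distinct bracketings:
[S [NP [Det no] [N argument]] [VP [V arrived] [NP [NP [Det that] [N argument]] [Conj and] [NP [NP [NP [Det no] [N parser]] [RelC [Rel that] [VP [V told]]]] [RelC [Rel that] [VP [V observed]]]]]]]
[S [NP [Det no] [N argument]] [VP [V arrived] [NP [NP [NP [Det that] [N argument]] [Conj and] [NP [NP [Det no] [N parser]] [RelC [Rel that] [VP [V told]]]]] [RelC [Rel that] [VP [V observed]]]]]]
The trees differ in how a recursive rule is bracketed over the same span.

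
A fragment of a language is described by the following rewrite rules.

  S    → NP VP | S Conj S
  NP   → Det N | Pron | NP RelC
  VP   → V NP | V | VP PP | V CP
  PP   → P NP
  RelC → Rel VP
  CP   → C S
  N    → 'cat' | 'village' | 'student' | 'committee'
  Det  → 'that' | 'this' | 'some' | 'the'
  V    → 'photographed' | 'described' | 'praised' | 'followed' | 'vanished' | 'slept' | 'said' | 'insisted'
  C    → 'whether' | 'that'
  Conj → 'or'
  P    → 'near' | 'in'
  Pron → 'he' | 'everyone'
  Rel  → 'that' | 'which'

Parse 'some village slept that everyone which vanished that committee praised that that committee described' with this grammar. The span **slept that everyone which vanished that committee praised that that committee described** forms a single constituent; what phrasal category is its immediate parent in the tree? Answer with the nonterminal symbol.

S

S
  NP
    Det: some
    N: village
  VP
    V: slept
    CP
      C: that
      S
        NP
          NP
            Pron: everyone
          RelC
            Rel: which
            VP
              V: vanished
              NP
                Det: that
                N: committee
        VP
          V: praised
          CP
            C: that
            S
              NP
                Det: that
                N: committee
              VP
                V: described
The span 'slept that everyone which vanished that committee praised that that committee described' is the VP node built by VP → V CP.
Its mother is the S built by S → NP VP.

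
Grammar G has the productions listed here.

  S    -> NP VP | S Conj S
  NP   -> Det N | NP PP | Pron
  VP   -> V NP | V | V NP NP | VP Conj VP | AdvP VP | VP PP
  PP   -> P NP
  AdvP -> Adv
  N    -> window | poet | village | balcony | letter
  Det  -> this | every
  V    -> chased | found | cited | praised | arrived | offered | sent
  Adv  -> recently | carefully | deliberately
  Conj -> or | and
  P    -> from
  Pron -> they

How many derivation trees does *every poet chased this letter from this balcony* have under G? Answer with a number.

2

The two bracketings:
[S [NP [Det every] [N poet]] [VP [V chased] [NP [NP [Det this] [N letter]] [PP [P from] [NP [Det this] [N balcony]]]]]]
[S [NP [Det every] [N poet]] [VP [VP [V chased] [NP [Det this] [N letter]]] [PP [P from] [NP [Det this] [N balcony]]]]]
The difference turns on whether NP → NP PP is used at the relevant span, versus an alternative expansion of NP.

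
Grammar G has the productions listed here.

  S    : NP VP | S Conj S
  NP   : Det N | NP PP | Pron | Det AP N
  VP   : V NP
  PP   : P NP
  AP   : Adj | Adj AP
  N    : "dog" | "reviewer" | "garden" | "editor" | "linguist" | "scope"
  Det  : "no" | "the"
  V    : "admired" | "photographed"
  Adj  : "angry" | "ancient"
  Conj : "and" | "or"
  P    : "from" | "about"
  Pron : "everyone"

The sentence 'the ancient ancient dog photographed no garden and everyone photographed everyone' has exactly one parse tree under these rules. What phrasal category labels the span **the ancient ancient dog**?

NP

S
  S
    NP
      Det: the
      AP
        Adj: ancient
        AP
          Adj: ancient
      N: dog
    VP
      V: photographed
      NP
        Det: no
        N: garden
  Conj: and
  S
    NP
      Pron: everyone
    VP
      V: photographed
      NP
        Pron: everyone
The span 'the ancient ancient dog' is the NP node built by NP → Det AP N.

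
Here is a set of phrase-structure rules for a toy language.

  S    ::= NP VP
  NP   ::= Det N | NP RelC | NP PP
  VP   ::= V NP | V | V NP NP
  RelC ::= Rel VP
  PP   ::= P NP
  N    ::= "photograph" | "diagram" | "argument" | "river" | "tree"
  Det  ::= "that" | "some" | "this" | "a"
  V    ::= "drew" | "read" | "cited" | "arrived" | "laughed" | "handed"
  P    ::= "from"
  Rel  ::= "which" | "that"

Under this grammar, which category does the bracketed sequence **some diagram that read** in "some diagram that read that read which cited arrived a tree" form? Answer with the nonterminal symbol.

S
  NP
    NP
      NP
        NP
          Det: some
          N: diagram
        RelC
          Rel: that
          VP
            V: read
      RelC
        Rel: that
        VP
          V: read
    RelC
      Rel: which
      VP
        V: cited
  VP
    V: arrived
    NP
      Det: a
      N: tree
The span 'some diagram that read' is the NP node built by NP → NP RelC.

NP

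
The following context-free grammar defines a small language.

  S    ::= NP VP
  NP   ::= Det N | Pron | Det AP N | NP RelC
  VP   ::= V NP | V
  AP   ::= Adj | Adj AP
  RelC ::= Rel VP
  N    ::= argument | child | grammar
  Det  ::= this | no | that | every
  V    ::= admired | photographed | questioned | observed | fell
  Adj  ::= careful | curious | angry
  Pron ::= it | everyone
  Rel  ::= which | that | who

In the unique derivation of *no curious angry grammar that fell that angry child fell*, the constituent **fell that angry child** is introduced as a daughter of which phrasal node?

S
  NP
    NP
      Det: no
      AP
        Adj: curious
        AP
          Adj: angry
      N: grammar
    RelC
      Rel: that
      VP
        V: fell
        NP
          Det: that
          AP
            Adj: angry
          N: child
  VP
    V: fell
The span 'fell that angry child' is the VP node built by VP → V NP.
Its mother is the RelC built by RelC → Rel VP.

RelC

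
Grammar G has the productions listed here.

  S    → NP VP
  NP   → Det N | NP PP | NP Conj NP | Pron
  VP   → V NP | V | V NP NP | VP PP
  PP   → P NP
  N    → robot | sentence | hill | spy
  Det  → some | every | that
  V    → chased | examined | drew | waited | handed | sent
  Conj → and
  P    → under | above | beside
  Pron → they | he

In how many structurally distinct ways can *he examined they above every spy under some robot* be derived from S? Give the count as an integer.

Two of the 5 distinct bracketings:
[S [NP [Pron he]] [VP [V examined] [NP [NP [Pron they]] [PP [P above] [NP [NP [Det every] [N spy]] [PP [P under] [NP [Det some] [N robot]]]]]]]]
[S [NP [Pron he]] [VP [V examined] [NP [NP [NP [Pron they]] [PP [P above] [NP [Det every] [N spy]]]] [PP [P under] [NP [Det some] [N robot]]]]]]
The trees differ in how a recursive rule is bracketed over the same span.

5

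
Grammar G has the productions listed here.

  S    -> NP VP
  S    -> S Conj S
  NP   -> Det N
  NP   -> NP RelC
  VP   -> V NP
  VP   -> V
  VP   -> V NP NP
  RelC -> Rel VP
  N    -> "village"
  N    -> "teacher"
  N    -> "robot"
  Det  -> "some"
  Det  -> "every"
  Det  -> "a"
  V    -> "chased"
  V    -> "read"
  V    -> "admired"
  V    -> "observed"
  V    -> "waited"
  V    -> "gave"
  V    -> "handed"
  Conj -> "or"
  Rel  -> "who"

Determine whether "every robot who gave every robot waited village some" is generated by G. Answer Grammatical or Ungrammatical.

Ungrammatical

A V word can never sit immediately before an N word in any string this grammar generates, so the substring 'waited village' rules out a derivation.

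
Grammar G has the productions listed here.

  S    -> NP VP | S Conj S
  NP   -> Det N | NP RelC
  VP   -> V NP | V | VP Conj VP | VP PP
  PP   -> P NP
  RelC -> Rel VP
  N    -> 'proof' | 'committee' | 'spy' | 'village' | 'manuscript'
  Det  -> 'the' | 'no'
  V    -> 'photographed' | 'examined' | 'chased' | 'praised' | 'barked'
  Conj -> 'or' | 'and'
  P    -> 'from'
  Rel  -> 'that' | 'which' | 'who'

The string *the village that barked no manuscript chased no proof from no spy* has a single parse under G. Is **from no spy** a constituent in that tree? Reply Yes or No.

Yes

[S [NP [NP [Det the] [N village]] [RelC [Rel that] [VP [V barked] [NP [Det no] [N manuscript]]]]] [VP [VP [V chased] [NP [Det no] [N proof]]] [PP [P from] [NP [Det no] [N spy]]]]]
The words 'from no spy' are exhaustively dominated by a single PP node (built by PP → P NP), so they form a constituent.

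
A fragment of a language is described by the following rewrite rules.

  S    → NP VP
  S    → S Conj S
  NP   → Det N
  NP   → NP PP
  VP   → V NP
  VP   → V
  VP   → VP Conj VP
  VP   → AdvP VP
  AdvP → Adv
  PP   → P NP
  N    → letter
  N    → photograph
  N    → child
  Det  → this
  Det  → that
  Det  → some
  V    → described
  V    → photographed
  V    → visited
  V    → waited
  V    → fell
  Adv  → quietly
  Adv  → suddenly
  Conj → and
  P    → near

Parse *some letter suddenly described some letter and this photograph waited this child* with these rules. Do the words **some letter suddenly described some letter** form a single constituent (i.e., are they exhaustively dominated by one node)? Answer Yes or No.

[S [S [NP [Det some] [N letter]] [VP [AdvP [Adv suddenly]] [VP [V described] [NP [Det some] [N letter]]]]] [Conj and] [S [NP [Det this] [N photograph]] [VP [V waited] [NP [Det this] [N child]]]]]
The words 'some letter suddenly described some letter' are exhaustively dominated by a single S node (built by S → NP VP), so they form a constituent.

Yes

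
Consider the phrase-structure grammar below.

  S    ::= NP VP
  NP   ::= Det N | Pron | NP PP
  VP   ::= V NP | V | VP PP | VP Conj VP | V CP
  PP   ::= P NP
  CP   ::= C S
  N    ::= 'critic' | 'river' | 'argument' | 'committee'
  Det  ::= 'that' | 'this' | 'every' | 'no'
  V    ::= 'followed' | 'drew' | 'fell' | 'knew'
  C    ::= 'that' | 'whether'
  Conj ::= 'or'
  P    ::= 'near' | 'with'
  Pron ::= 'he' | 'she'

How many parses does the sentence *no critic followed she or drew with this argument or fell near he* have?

7

Two of the 7 distinct bracketings:
[S [NP [Det no] [N critic]] [VP [VP [VP [V followed] [NP [Pron she]]] [Conj or] [VP [VP [VP [V drew]] [PP [P with] [NP [Det this] [N argument]]]] [Conj or] [VP [V fell]]]] [PP [P near] [NP [Pron he]]]]]
[S [NP [Det no] [N critic]] [VP [VP [VP [VP [VP [V followed] [NP [Pron she]]] [Conj or] [VP [V drew]]] [PP [P with] [NP [Det this] [N argument]]]] [Conj or] [VP [V fell]]] [PP [P near] [NP [Pron he]]]]]
The trees differ in how a recursive rule is bracketed over the same span.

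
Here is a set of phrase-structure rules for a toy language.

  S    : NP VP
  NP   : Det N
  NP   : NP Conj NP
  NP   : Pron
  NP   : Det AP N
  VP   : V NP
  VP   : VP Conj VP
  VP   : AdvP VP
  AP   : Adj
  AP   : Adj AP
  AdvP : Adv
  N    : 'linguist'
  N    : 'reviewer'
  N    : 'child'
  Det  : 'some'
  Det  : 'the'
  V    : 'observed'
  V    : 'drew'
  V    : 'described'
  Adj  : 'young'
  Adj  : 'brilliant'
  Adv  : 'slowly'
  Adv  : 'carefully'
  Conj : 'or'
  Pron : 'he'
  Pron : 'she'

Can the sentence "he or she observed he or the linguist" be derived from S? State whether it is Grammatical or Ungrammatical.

[S [NP [NP [Pron he]] [Conj or] [NP [Pron she]]] [VP [V observed] [NP [NP [Pron he]] [Conj or] [NP [Det the] [N linguist]]]]]
Each bracket corresponds to one application of a listed rule, so the string is derivable from S.

Grammatical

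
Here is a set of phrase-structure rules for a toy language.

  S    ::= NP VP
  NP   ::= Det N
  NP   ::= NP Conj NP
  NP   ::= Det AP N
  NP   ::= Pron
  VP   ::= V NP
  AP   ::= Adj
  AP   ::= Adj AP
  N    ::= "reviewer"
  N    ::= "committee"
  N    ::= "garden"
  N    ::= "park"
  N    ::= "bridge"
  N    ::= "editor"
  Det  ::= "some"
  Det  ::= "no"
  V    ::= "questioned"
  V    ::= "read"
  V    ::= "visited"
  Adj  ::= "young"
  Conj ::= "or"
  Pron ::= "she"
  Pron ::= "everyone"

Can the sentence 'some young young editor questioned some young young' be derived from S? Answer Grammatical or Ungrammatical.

Ungrammatical

For S → NP VP, the only prefix that parses as NP is 'some young young editor', but the remainder 'questioned some young young' is not a VP under these rules.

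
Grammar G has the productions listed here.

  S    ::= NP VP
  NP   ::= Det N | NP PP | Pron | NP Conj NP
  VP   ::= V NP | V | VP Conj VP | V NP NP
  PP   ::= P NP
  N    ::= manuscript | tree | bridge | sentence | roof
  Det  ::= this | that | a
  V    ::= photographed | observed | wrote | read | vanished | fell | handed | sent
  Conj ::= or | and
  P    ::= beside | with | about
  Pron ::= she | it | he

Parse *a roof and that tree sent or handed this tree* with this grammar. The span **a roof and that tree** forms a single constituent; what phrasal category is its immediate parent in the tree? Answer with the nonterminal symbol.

S
  NP
    NP
      Det: a
      N: roof
    Conj: and
    NP
      Det: that
      N: tree
  VP
    VP
      V: sent
    Conj: or
    VP
      V: handed
      NP
        Det: this
        N: tree
The span 'a roof and that tree' is the NP node built by NP → NP Conj NP.
Its mother is the S built by S → NP VP.

S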